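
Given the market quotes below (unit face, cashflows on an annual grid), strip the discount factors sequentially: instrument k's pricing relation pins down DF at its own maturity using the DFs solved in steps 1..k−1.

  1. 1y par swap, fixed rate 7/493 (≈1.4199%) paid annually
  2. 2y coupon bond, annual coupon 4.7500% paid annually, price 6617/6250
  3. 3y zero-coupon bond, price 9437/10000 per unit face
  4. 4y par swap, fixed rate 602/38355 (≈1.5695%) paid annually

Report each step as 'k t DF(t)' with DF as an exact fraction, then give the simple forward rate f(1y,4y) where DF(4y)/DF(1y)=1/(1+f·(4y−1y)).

step 1 [1y] swap r/1=7/493: DF=(1 − 7/493·(0))/(1+7/493) = 493/500 ≈ 0.986000
step 2 [2y] bond c/1=19/400: DF=(6617/6250 − 19/400·(0.986000))/(1+19/400) = 483/500 ≈ 0.966000
step 3 [3y] zero: DF = P = 9437/10000 ≈ 0.943700
step 4 [4y] swap r/1=602/38355: DF=(1 − 602/38355·(0.986000+0.966000+0.943700))/(1+602/38355) = 4699/5000 ≈ 0.939800

1 1 493/500
2 2 483/500
3 3 9437/10000
4 4 4699/5000
f(1y,4y) = ((493/500)/(4699/5000) − 1)/(3) = 77/4699 ≈ 1.6386%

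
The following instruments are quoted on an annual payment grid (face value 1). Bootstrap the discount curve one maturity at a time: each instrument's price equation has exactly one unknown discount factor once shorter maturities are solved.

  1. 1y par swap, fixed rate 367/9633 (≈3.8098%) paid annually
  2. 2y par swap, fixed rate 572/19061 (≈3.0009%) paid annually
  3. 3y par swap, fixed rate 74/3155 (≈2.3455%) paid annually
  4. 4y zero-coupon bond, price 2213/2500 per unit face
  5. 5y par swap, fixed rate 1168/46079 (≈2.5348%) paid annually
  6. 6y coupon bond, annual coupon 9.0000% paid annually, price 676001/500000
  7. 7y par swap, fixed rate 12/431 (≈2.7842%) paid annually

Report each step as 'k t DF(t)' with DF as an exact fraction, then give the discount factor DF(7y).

1 1 9633/10000
2 2 2357/2500
3 3 4667/5000
4 4 2213/2500
5 5 552/625
6 6 8599/10000
7 7 1031/1250
DF(7y) = 1031/1250 ≈ 0.824800

step 1 [1y] swap r/1=367/9633: DF=(1 − 367/9633·(0))/(1+367/9633) = 9633/10000 ≈ 0.963300
step 2 [2y] swap r/1=572/19061: DF=(1 − 572/19061·(0.963300))/(1+572/19061) = 2357/2500 ≈ 0.942800
step 3 [3y] swap r/1=74/3155: DF=(1 − 74/3155·(0.963300+0.942800))/(1+74/3155) = 4667/5000 ≈ 0.933400
step 4 [4y] zero: DF = P = 2213/2500 ≈ 0.885200
step 5 [5y] swap r/1=1168/46079: DF=(1 − 1168/46079·(0.963300+0.942800+0.933400+0.885200))/(1+1168/46079) = 552/625 ≈ 0.883200
step 6 [6y] bond c/1=9/100: DF=(676001/500000 − 9/100·(0.963300+0.942800+0.933400+0.885200+0.883200))/(1+9/100) = 8599/10000 ≈ 0.859900
step 7 [7y] swap r/1=12/431: DF=(1 − 12/431·(0.963300+0.942800+0.933400+0.885200+0.883200+0.859900))/(1+12/431) = 1031/1250 ≈ 0.824800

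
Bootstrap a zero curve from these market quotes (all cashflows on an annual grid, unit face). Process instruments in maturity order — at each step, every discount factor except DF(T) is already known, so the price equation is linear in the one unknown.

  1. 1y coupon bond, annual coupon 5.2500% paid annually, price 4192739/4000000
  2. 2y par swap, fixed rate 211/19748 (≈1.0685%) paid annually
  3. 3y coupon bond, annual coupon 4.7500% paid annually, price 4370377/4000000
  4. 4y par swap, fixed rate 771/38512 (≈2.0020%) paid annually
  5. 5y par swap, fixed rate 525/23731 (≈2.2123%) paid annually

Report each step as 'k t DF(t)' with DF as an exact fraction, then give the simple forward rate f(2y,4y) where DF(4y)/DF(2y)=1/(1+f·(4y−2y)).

1 1 9959/10000
2 2 9789/10000
3 3 1907/2000
4 4 9229/10000
5 5 179/200
f(2y,4y) = ((9789/10000)/(9229/10000) − 1)/(2) = 280/9229 ≈ 3.0339%

step 1 [1y] bond c/1=21/400: DF=(4192739/4000000 − 21/400·(0))/(1+21/400) = 9959/10000 ≈ 0.995900
step 2 [2y] swap r/1=211/19748: DF=(1 − 211/19748·(0.995900))/(1+211/19748) = 9789/10000 ≈ 0.978900
step 3 [3y] bond c/1=19/400: DF=(4370377/4000000 − 19/400·(0.995900+0.978900))/(1+19/400) = 1907/2000 ≈ 0.953500
step 4 [4y] swap r/1=771/38512: DF=(1 − 771/38512·(0.995900+0.978900+0.953500))/(1+771/38512) = 9229/10000 ≈ 0.922900
step 5 [5y] swap r/1=525/23731: DF=(1 − 525/23731·(0.995900+0.978900+0.953500+0.922900))/(1+525/23731) = 179/200 ≈ 0.895000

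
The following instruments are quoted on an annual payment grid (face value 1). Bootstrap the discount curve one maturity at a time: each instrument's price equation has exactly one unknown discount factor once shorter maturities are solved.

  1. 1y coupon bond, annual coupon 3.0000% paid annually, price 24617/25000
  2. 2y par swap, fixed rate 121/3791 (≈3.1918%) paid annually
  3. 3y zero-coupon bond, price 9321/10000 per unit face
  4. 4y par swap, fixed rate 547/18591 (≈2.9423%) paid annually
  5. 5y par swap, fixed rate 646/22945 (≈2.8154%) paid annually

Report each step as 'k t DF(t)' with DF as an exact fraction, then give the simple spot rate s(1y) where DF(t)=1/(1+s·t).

1 1 239/250
2 2 1879/2000
3 3 9321/10000
4 4 4453/5000
5 5 2177/2500
s(1y) = (1/(239/250) − 1)/(1) = 11/239 ≈ 4.6025%

step 1 [1y] bond c/1=3/100: DF=(24617/25000 − 3/100·(0))/(1+3/100) = 239/250 ≈ 0.956000
step 2 [2y] swap r/1=121/3791: DF=(1 − 121/3791·(0.956000))/(1+121/3791) = 1879/2000 ≈ 0.939500
step 3 [3y] zero: DF = P = 9321/10000 ≈ 0.932100
step 4 [4y] swap r/1=547/18591: DF=(1 − 547/18591·(0.956000+0.939500+0.932100))/(1+547/18591) = 4453/5000 ≈ 0.890600
step 5 [5y] swap r/1=646/22945: DF=(1 − 646/22945·(0.956000+0.939500+0.932100+0.890600))/(1+646/22945) = 2177/2500 ≈ 0.870800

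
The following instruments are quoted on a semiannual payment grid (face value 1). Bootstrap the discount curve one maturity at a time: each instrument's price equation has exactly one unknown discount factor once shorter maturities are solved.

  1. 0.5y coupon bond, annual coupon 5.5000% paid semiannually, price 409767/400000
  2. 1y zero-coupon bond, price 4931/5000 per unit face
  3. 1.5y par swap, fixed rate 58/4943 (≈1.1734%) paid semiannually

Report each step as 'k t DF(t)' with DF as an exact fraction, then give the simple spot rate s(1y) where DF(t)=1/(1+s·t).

step 1 [0.5y] bond c/2=11/400: DF=(409767/400000 − 11/400·(0))/(1+11/400) = 997/1000 ≈ 0.997000
step 2 [1y] zero: DF = P = 4931/5000 ≈ 0.986200
step 3 [1.5y] swap r/2=29/4943: DF=(1 − 29/4943·(0.997000+0.986200))/(1+29/4943) = 4913/5000 ≈ 0.982600

1 1/2 997/1000
2 1 4931/5000
3 3/2 4913/5000
s(1y) = (1/(4931/5000) − 1)/(1) = 69/4931 ≈ 1.3993%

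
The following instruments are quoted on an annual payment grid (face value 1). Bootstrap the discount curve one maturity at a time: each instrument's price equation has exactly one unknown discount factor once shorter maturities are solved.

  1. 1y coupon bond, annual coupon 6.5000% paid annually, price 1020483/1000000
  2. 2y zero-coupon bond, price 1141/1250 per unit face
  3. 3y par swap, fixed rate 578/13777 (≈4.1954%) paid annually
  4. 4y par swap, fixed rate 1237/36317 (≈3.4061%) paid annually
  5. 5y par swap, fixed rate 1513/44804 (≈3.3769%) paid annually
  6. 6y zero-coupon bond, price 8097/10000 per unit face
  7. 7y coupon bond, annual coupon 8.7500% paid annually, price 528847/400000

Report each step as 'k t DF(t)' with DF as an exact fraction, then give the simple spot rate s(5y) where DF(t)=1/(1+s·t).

1 1 4791/5000
2 2 1141/1250
3 3 2211/2500
4 4 8763/10000
5 5 8487/10000
6 6 8097/10000
7 7 7901/10000
s(5y) = (1/(8487/10000) − 1)/(5) = 1513/42435 ≈ 3.5655%

step 1 [1y] bond c/1=13/200: DF=(1020483/1000000 − 13/200·(0))/(1+13/200) = 4791/5000 ≈ 0.958200
step 2 [2y] zero: DF = P = 1141/1250 ≈ 0.912800
step 3 [3y] swap r/1=578/13777: DF=(1 − 578/13777·(0.958200+0.912800))/(1+578/13777) = 2211/2500 ≈ 0.884400
step 4 [4y] swap r/1=1237/36317: DF=(1 − 1237/36317·(0.958200+0.912800+0.884400))/(1+1237/36317) = 8763/10000 ≈ 0.876300
step 5 [5y] swap r/1=1513/44804: DF=(1 − 1513/44804·(0.958200+0.912800+0.884400+0.876300))/(1+1513/44804) = 8487/10000 ≈ 0.848700
step 6 [6y] zero: DF = P = 8097/10000 ≈ 0.809700
step 7 [7y] bond c/1=7/80: DF=(528847/400000 − 7/80·(0.958200+0.912800+0.884400+0.876300+0.848700+0.809700))/(1+7/80) = 7901/10000 ≈ 0.790100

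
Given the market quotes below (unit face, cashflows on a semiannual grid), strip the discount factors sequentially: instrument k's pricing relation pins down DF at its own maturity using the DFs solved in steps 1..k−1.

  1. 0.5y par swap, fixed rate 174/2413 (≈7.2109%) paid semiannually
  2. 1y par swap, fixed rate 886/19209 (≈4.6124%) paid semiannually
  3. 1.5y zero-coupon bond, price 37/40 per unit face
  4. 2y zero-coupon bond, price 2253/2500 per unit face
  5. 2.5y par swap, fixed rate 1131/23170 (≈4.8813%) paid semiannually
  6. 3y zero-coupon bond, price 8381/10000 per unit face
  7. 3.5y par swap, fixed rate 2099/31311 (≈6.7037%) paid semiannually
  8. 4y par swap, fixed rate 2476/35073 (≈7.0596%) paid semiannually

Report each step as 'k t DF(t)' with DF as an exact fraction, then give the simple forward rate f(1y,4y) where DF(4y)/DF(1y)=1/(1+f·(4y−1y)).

1 1/2 2413/2500
2 1 9557/10000
3 3/2 37/40
4 2 2253/2500
5 5/2 8869/10000
6 3 8381/10000
7 7/2 7901/10000
8 4 1881/2500
f(1y,4y) = ((9557/10000)/(1881/2500) − 1)/(3) = 107/1188 ≈ 9.0067%

step 1 [0.5y] swap r/2=87/2413: DF=(1 − 87/2413·(0))/(1+87/2413) = 2413/2500 ≈ 0.965200
step 2 [1y] swap r/2=443/19209: DF=(1 − 443/19209·(0.965200))/(1+443/19209) = 9557/10000 ≈ 0.955700
step 3 [1.5y] zero: DF = P = 37/40 ≈ 0.925000
step 4 [2y] zero: DF = P = 2253/2500 ≈ 0.901200
step 5 [2.5y] swap r/2=1131/46340: DF=(1 − 1131/46340·(0.965200+0.955700+0.925000+0.901200))/(1+1131/46340) = 8869/10000 ≈ 0.886900
step 6 [3y] zero: DF = P = 8381/10000 ≈ 0.838100
step 7 [3.5y] swap r/2=2099/62622: DF=(1 − 2099/62622·(0.965200+0.955700+0.925000+0.901200+0.886900+0.838100))/(1+2099/62622) = 7901/10000 ≈ 0.790100
step 8 [4y] swap r/2=1238/35073: DF=(1 − 1238/35073·(0.965200+0.955700+0.925000+0.901200+0.886900+0.838100+0.790100))/(1+1238/35073) = 1881/2500 ≈ 0.752400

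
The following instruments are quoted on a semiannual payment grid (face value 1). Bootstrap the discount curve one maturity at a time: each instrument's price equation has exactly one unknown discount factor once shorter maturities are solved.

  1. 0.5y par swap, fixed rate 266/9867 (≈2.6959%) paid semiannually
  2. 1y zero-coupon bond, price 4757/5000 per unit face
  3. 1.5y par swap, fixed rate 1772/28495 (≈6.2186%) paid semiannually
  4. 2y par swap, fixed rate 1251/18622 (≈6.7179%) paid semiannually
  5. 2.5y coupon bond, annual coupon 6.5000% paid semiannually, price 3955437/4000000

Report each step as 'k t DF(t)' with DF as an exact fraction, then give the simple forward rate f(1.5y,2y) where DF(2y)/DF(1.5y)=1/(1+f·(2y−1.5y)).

step 1 [0.5y] swap r/2=133/9867: DF=(1 − 133/9867·(0))/(1+133/9867) = 9867/10000 ≈ 0.986700
step 2 [1y] zero: DF = P = 4757/5000 ≈ 0.951400
step 3 [1.5y] swap r/2=886/28495: DF=(1 − 886/28495·(0.986700+0.951400))/(1+886/28495) = 4557/5000 ≈ 0.911400
step 4 [2y] swap r/2=1251/37244: DF=(1 − 1251/37244·(0.986700+0.951400+0.911400))/(1+1251/37244) = 8749/10000 ≈ 0.874900
step 5 [2.5y] bond c/2=13/400: DF=(3955437/4000000 − 13/400·(0.986700+0.951400+0.911400+0.874900))/(1+13/400) = 1681/2000 ≈ 0.840500

1 1/2 9867/10000
2 1 4757/5000
3 3/2 4557/5000
4 2 8749/10000
5 5/2 1681/2000
f(1.5y,2y) = ((4557/5000)/(8749/10000) − 1)/(1/2) = 730/8749 ≈ 8.3438%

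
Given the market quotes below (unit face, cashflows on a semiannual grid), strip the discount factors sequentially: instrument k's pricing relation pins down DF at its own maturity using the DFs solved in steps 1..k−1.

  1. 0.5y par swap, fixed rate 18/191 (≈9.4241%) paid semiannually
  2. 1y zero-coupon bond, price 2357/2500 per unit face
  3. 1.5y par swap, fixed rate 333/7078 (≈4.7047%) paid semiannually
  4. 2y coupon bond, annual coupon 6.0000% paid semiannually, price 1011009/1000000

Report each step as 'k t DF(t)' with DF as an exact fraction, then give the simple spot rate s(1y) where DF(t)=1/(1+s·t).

1 1/2 191/200
2 1 2357/2500
3 3/2 4667/5000
4 2 8991/10000
s(1y) = (1/(2357/2500) − 1)/(1) = 143/2357 ≈ 6.0670%

step 1 [0.5y] swap r/2=9/191: DF=(1 − 9/191·(0))/(1+9/191) = 191/200 ≈ 0.955000
step 2 [1y] zero: DF = P = 2357/2500 ≈ 0.942800
step 3 [1.5y] swap r/2=333/14156: DF=(1 − 333/14156·(0.955000+0.942800))/(1+333/14156) = 4667/5000 ≈ 0.933400
step 4 [2y] bond c/2=3/100: DF=(1011009/1000000 − 3/100·(0.955000+0.942800+0.933400))/(1+3/100) = 8991/10000 ≈ 0.899100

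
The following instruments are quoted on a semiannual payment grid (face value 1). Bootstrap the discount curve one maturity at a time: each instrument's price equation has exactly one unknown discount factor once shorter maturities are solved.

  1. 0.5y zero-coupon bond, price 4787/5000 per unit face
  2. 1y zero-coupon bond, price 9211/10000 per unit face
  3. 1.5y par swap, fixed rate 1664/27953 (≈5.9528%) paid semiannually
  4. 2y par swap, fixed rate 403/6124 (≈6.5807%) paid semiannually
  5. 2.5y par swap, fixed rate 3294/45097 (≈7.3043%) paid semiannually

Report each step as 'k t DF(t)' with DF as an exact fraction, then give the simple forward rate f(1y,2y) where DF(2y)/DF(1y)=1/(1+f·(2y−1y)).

1 1/2 4787/5000
2 1 9211/10000
3 3/2 573/625
4 2 8791/10000
5 5/2 8353/10000
f(1y,2y) = ((9211/10000)/(8791/10000) − 1)/(1) = 420/8791 ≈ 4.7776%

step 1 [0.5y] zero: DF = P = 4787/5000 ≈ 0.957400
step 2 [1y] zero: DF = P = 9211/10000 ≈ 0.921100
step 3 [1.5y] swap r/2=832/27953: DF=(1 − 832/27953·(0.957400+0.921100))/(1+832/27953) = 573/625 ≈ 0.916800
step 4 [2y] swap r/2=403/12248: DF=(1 − 403/12248·(0.957400+0.921100+0.916800))/(1+403/12248) = 8791/10000 ≈ 0.879100
step 5 [2.5y] swap r/2=1647/45097: DF=(1 − 1647/45097·(0.957400+0.921100+0.916800+0.879100))/(1+1647/45097) = 8353/10000 ≈ 0.835300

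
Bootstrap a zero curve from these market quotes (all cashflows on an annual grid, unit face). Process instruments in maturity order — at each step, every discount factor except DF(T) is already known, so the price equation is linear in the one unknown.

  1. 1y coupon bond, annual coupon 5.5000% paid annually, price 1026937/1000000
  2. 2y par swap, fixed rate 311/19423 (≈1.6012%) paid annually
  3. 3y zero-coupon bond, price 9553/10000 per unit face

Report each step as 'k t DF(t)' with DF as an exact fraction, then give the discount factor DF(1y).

step 1 [1y] bond c/1=11/200: DF=(1026937/1000000 − 11/200·(0))/(1+11/200) = 4867/5000 ≈ 0.973400
step 2 [2y] swap r/1=311/19423: DF=(1 − 311/19423·(0.973400))/(1+311/19423) = 9689/10000 ≈ 0.968900
step 3 [3y] zero: DF = P = 9553/10000 ≈ 0.955300

1 1 4867/5000
2 2 9689/10000
3 3 9553/10000
DF(1y) = 4867/5000 ≈ 0.973400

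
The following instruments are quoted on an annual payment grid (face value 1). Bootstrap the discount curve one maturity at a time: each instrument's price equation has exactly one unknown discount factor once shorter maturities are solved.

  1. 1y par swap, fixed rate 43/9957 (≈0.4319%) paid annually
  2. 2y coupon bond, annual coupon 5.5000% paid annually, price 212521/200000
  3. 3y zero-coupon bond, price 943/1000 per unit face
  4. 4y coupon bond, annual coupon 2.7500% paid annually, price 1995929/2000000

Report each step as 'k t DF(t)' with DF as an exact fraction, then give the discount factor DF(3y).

1 1 9957/10000
2 2 9553/10000
3 3 943/1000
4 4 4469/5000
DF(3y) = 943/1000 ≈ 0.943000

step 1 [1y] swap r/1=43/9957: DF=(1 − 43/9957·(0))/(1+43/9957) = 9957/10000 ≈ 0.995700
step 2 [2y] bond c/1=11/200: DF=(212521/200000 − 11/200·(0.995700))/(1+11/200) = 9553/10000 ≈ 0.955300
step 3 [3y] zero: DF = P = 943/1000 ≈ 0.943000
step 4 [4y] bond c/1=11/400: DF=(1995929/2000000 − 11/400·(0.995700+0.955300+0.943000))/(1+11/400) = 4469/5000 ≈ 0.893800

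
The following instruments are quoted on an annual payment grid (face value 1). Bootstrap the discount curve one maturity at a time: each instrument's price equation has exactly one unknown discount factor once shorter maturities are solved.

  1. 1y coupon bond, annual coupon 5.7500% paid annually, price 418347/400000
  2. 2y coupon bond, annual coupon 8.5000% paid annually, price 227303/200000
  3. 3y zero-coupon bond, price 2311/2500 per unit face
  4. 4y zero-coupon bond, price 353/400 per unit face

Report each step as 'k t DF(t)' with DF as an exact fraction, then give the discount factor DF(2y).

step 1 [1y] bond c/1=23/400: DF=(418347/400000 − 23/400·(0))/(1+23/400) = 989/1000 ≈ 0.989000
step 2 [2y] bond c/1=17/200: DF=(227303/200000 − 17/200·(0.989000))/(1+17/200) = 97/100 ≈ 0.970000
step 3 [3y] zero: DF = P = 2311/2500 ≈ 0.924400
step 4 [4y] zero: DF = P = 353/400 ≈ 0.882500

1 1 989/1000
2 2 97/100
3 3 2311/2500
4 4 353/400
DF(2y) = 97/100 ≈ 0.970000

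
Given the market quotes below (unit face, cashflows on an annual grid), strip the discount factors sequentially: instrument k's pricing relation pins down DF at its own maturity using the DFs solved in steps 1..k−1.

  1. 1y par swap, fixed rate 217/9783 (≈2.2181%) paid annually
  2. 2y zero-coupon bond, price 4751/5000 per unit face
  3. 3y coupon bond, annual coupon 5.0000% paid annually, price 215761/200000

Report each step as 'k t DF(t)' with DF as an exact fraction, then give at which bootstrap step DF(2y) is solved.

step 1 [1y] swap r/1=217/9783: DF=(1 − 217/9783·(0))/(1+217/9783) = 9783/10000 ≈ 0.978300
step 2 [2y] zero: DF = P = 4751/5000 ≈ 0.950200
step 3 [3y] bond c/1=1/20: DF=(215761/200000 − 1/20·(0.978300+0.950200))/(1+1/20) = 2339/2500 ≈ 0.935600

1 1 9783/10000
2 2 4751/5000
3 3 2339/2500
DF(2y) is solved at step 2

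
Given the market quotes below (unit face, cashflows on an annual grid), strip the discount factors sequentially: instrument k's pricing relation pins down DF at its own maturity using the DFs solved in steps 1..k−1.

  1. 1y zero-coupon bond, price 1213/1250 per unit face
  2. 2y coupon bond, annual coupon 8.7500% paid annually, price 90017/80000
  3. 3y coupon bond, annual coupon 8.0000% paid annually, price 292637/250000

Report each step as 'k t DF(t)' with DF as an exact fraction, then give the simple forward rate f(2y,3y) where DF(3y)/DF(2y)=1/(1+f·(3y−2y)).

step 1 [1y] zero: DF = P = 1213/1250 ≈ 0.970400
step 2 [2y] bond c/1=7/80: DF=(90017/80000 − 7/80·(0.970400))/(1+7/80) = 4783/5000 ≈ 0.956600
step 3 [3y] bond c/1=2/25: DF=(292637/250000 − 2/25·(0.970400+0.956600))/(1+2/25) = 9411/10000 ≈ 0.941100

1 1 1213/1250
2 2 4783/5000
3 3 9411/10000
f(2y,3y) = ((4783/5000)/(9411/10000) − 1)/(1) = 155/9411 ≈ 1.6470%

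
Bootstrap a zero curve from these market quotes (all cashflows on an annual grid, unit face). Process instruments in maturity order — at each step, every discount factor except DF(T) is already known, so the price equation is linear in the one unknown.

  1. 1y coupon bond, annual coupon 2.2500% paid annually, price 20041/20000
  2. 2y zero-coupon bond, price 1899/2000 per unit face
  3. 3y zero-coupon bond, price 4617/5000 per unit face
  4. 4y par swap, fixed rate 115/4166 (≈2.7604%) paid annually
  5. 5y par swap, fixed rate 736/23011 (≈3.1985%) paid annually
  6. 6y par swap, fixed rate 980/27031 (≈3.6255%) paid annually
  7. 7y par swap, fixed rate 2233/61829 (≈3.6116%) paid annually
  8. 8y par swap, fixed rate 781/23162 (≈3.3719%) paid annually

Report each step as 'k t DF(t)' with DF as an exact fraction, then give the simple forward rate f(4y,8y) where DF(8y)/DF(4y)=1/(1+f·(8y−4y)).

1 1 49/50
2 2 1899/2000
3 3 4617/5000
4 4 1793/2000
5 5 533/625
6 6 201/250
7 7 7767/10000
8 8 7657/10000
f(4y,8y) = ((1793/2000)/(7657/10000) − 1)/(4) = 327/7657 ≈ 4.2706%

step 1 [1y] bond c/1=9/400: DF=(20041/20000 − 9/400·(0))/(1+9/400) = 49/50 ≈ 0.980000
step 2 [2y] zero: DF = P = 1899/2000 ≈ 0.949500
step 3 [3y] zero: DF = P = 4617/5000 ≈ 0.923400
step 4 [4y] swap r/1=115/4166: DF=(1 − 115/4166·(0.980000+0.949500+0.923400))/(1+115/4166) = 1793/2000 ≈ 0.896500
step 5 [5y] swap r/1=736/23011: DF=(1 − 736/23011·(0.980000+0.949500+0.923400+0.896500))/(1+736/23011) = 533/625 ≈ 0.852800
step 6 [6y] swap r/1=980/27031: DF=(1 − 980/27031·(0.980000+0.949500+0.923400+0.896500+0.852800))/(1+980/27031) = 201/250 ≈ 0.804000
step 7 [7y] swap r/1=2233/61829: DF=(1 − 2233/61829·(0.980000+0.949500+0.923400+0.896500+0.852800+0.804000))/(1+2233/61829) = 7767/10000 ≈ 0.776700
step 8 [8y] swap r/1=781/23162: DF=(1 − 781/23162·(0.980000+0.949500+0.923400+0.896500+0.852800+0.804000+0.776700))/(1+781/23162) = 7657/10000 ≈ 0.765700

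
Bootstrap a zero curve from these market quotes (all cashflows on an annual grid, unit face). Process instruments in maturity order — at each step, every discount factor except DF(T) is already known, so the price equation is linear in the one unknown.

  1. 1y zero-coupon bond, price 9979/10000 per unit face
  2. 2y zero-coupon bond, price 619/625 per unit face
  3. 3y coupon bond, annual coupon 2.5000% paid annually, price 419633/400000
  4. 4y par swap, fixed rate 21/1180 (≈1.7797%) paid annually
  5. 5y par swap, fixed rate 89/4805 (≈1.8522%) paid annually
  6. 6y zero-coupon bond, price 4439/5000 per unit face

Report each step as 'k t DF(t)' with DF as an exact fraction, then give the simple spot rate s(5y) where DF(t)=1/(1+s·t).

step 1 [1y] zero: DF = P = 9979/10000 ≈ 0.997900
step 2 [2y] zero: DF = P = 619/625 ≈ 0.990400
step 3 [3y] bond c/1=1/40: DF=(419633/400000 − 1/40·(0.997900+0.990400))/(1+1/40) = 39/40 ≈ 0.975000
step 4 [4y] swap r/1=21/1180: DF=(1 − 21/1180·(0.997900+0.990400+0.975000))/(1+21/1180) = 9307/10000 ≈ 0.930700
step 5 [5y] swap r/1=89/4805: DF=(1 − 89/4805·(0.997900+0.990400+0.975000+0.930700))/(1+89/4805) = 911/1000 ≈ 0.911000
step 6 [6y] zero: DF = P = 4439/5000 ≈ 0.887800

1 1 9979/10000
2 2 619/625
3 3 39/40
4 4 9307/10000
5 5 911/1000
6 6 4439/5000
s(5y) = (1/(911/1000) − 1)/(5) = 89/4555 ≈ 1.9539%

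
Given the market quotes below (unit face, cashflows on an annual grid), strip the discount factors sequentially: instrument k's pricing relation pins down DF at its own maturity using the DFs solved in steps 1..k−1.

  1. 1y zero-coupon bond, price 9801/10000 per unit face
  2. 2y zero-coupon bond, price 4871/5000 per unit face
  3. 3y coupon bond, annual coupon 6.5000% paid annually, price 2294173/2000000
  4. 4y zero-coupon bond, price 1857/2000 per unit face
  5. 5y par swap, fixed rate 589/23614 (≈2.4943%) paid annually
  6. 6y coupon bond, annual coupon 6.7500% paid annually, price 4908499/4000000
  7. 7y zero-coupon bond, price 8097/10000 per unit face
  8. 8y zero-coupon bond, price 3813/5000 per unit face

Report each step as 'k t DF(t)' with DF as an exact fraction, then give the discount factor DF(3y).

step 1 [1y] zero: DF = P = 9801/10000 ≈ 0.980100
step 2 [2y] zero: DF = P = 4871/5000 ≈ 0.974200
step 3 [3y] bond c/1=13/200: DF=(2294173/2000000 − 13/200·(0.980100+0.974200))/(1+13/200) = 4789/5000 ≈ 0.957800
step 4 [4y] zero: DF = P = 1857/2000 ≈ 0.928500
step 5 [5y] swap r/1=589/23614: DF=(1 − 589/23614·(0.980100+0.974200+0.957800+0.928500))/(1+589/23614) = 4411/5000 ≈ 0.882200
step 6 [6y] bond c/1=27/400: DF=(4908499/4000000 − 27/400·(0.980100+0.974200+0.957800+0.928500+0.882200))/(1+27/400) = 8509/10000 ≈ 0.850900
step 7 [7y] zero: DF = P = 8097/10000 ≈ 0.809700
step 8 [8y] zero: DF = P = 3813/5000 ≈ 0.762600

1 1 9801/10000
2 2 4871/5000
3 3 4789/5000
4 4 1857/2000
5 5 4411/5000
6 6 8509/10000
7 7 8097/10000
8 8 3813/5000
DF(3y) = 4789/5000 ≈ 0.957800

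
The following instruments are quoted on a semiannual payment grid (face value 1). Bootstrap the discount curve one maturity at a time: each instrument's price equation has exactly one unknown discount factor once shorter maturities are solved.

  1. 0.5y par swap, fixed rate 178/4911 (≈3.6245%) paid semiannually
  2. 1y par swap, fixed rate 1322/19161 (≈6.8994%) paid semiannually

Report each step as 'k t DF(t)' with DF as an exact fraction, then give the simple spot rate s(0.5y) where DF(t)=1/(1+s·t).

1 1/2 4911/5000
2 1 9339/10000
s(0.5y) = (1/(4911/5000) − 1)/(1/2) = 178/4911 ≈ 3.6245%

step 1 [0.5y] swap r/2=89/4911: DF=(1 − 89/4911·(0))/(1+89/4911) = 4911/5000 ≈ 0.982200
step 2 [1y] swap r/2=661/19161: DF=(1 − 661/19161·(0.982200))/(1+661/19161) = 9339/10000 ≈ 0.933900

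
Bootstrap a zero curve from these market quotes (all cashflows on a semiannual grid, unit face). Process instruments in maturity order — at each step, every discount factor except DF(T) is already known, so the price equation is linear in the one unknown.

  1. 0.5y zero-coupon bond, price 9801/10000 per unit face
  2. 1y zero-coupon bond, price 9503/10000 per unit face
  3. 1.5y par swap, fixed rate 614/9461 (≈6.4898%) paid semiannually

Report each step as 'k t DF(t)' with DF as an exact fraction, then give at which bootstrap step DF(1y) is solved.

1 1/2 9801/10000
2 1 9503/10000
3 3/2 9079/10000
DF(1y) is solved at step 2

step 1 [0.5y] zero: DF = P = 9801/10000 ≈ 0.980100
step 2 [1y] zero: DF = P = 9503/10000 ≈ 0.950300
step 3 [1.5y] swap r/2=307/9461: DF=(1 − 307/9461·(0.980100+0.950300))/(1+307/9461) = 9079/10000 ≈ 0.907900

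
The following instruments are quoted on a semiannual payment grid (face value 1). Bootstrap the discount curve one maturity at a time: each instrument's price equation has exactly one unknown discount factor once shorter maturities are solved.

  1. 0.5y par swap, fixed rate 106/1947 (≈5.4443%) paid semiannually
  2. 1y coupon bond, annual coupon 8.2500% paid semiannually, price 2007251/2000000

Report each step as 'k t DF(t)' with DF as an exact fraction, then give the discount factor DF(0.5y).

step 1 [0.5y] swap r/2=53/1947: DF=(1 − 53/1947·(0))/(1+53/1947) = 1947/2000 ≈ 0.973500
step 2 [1y] bond c/2=33/800: DF=(2007251/2000000 − 33/800·(0.973500))/(1+33/800) = 9253/10000 ≈ 0.925300

1 1/2 1947/2000
2 1 9253/10000
DF(0.5y) = 1947/2000 ≈ 0.973500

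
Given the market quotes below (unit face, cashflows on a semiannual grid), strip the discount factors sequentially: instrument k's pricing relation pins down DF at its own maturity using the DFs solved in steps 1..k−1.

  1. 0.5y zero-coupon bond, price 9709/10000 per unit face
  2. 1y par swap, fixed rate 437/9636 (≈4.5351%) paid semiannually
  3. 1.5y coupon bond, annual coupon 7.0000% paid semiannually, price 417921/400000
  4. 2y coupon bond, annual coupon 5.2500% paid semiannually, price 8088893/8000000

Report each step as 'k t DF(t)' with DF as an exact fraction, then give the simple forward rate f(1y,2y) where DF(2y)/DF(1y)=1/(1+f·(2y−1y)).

step 1 [0.5y] zero: DF = P = 9709/10000 ≈ 0.970900
step 2 [1y] swap r/2=437/19272: DF=(1 − 437/19272·(0.970900))/(1+437/19272) = 9563/10000 ≈ 0.956300
step 3 [1.5y] bond c/2=7/200: DF=(417921/400000 − 7/200·(0.970900+0.956300))/(1+7/200) = 9443/10000 ≈ 0.944300
step 4 [2y] bond c/2=21/800: DF=(8088893/8000000 − 21/800·(0.970900+0.956300+0.944300))/(1+21/800) = 4559/5000 ≈ 0.911800

1 1/2 9709/10000
2 1 9563/10000
3 3/2 9443/10000
4 2 4559/5000
f(1y,2y) = ((9563/10000)/(4559/5000) − 1)/(1) = 445/9118 ≈ 4.8805%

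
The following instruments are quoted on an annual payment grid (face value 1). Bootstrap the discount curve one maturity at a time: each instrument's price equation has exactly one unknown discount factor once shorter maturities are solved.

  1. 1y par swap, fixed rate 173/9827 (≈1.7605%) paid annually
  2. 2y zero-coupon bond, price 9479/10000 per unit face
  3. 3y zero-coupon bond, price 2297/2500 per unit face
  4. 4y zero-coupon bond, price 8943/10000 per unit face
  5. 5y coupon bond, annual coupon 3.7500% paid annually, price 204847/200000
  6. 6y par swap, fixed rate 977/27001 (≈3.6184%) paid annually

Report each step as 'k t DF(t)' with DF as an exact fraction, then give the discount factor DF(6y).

1 1 9827/10000
2 2 9479/10000
3 3 2297/2500
4 4 8943/10000
5 5 8519/10000
6 6 4023/5000
DF(6y) = 4023/5000 ≈ 0.804600

step 1 [1y] swap r/1=173/9827: DF=(1 − 173/9827·(0))/(1+173/9827) = 9827/10000 ≈ 0.982700
step 2 [2y] zero: DF = P = 9479/10000 ≈ 0.947900
step 3 [3y] zero: DF = P = 2297/2500 ≈ 0.918800
step 4 [4y] zero: DF = P = 8943/10000 ≈ 0.894300
step 5 [5y] bond c/1=3/80: DF=(204847/200000 − 3/80·(0.982700+0.947900+0.918800+0.894300))/(1+3/80) = 8519/10000 ≈ 0.851900
step 6 [6y] swap r/1=977/27001: DF=(1 − 977/27001·(0.982700+0.947900+0.918800+0.894300+0.851900))/(1+977/27001) = 4023/5000 ≈ 0.804600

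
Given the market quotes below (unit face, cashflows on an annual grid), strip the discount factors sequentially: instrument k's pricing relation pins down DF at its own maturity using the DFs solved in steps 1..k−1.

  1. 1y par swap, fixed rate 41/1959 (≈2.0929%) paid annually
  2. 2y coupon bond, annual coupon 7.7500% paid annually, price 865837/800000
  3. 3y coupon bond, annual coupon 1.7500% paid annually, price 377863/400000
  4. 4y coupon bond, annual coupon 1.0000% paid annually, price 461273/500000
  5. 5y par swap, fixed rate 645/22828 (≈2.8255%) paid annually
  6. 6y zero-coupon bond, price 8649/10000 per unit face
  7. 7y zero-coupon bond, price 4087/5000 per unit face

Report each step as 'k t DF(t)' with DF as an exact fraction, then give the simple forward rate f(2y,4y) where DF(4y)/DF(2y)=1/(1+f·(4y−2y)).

step 1 [1y] swap r/1=41/1959: DF=(1 − 41/1959·(0))/(1+41/1959) = 1959/2000 ≈ 0.979500
step 2 [2y] bond c/1=31/400: DF=(865837/800000 − 31/400·(0.979500))/(1+31/400) = 467/500 ≈ 0.934000
step 3 [3y] bond c/1=7/400: DF=(377863/400000 − 7/400·(0.979500+0.934000))/(1+7/400) = 1791/2000 ≈ 0.895500
step 4 [4y] bond c/1=1/100: DF=(461273/500000 − 1/100·(0.979500+0.934000+0.895500))/(1+1/100) = 1107/1250 ≈ 0.885600
step 5 [5y] swap r/1=645/22828: DF=(1 − 645/22828·(0.979500+0.934000+0.895500+0.885600))/(1+645/22828) = 871/1000 ≈ 0.871000
step 6 [6y] zero: DF = P = 8649/10000 ≈ 0.864900
step 7 [7y] zero: DF = P = 4087/5000 ≈ 0.817400

1 1 1959/2000
2 2 467/500
3 3 1791/2000
4 4 1107/1250
5 5 871/1000
6 6 8649/10000
7 7 4087/5000
f(2y,4y) = ((467/500)/(1107/1250) − 1)/(2) = 121/4428 ≈ 2.7326%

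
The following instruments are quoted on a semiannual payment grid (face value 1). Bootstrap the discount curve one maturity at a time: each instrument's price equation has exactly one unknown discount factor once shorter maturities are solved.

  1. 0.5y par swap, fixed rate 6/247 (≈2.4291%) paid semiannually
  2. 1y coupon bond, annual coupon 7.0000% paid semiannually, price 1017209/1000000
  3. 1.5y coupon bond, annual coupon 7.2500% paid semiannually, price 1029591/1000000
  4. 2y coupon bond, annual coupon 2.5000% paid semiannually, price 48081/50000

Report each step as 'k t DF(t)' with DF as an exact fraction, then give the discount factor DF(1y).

step 1 [0.5y] swap r/2=3/247: DF=(1 − 3/247·(0))/(1+3/247) = 247/250 ≈ 0.988000
step 2 [1y] bond c/2=7/200: DF=(1017209/1000000 − 7/200·(0.988000))/(1+7/200) = 4747/5000 ≈ 0.949400
step 3 [1.5y] bond c/2=29/800: DF=(1029591/1000000 − 29/800·(0.988000+0.949400))/(1+29/800) = 4629/5000 ≈ 0.925800
step 4 [2y] bond c/2=1/80: DF=(48081/50000 − 1/80·(0.988000+0.949400+0.925800))/(1+1/80) = 1143/1250 ≈ 0.914400

1 1/2 247/250
2 1 4747/5000
3 3/2 4629/5000
4 2 1143/1250
DF(1y) = 4747/5000 ≈ 0.949400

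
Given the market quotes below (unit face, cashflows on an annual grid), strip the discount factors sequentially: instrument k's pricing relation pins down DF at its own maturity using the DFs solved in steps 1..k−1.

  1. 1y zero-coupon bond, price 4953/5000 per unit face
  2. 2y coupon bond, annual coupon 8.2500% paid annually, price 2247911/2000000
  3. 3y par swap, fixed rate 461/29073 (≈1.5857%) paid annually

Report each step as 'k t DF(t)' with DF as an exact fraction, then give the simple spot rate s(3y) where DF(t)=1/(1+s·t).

1 1 4953/5000
2 2 2407/2500
3 3 9539/10000
s(3y) = (1/(9539/10000) − 1)/(3) = 461/28617 ≈ 1.6109%

step 1 [1y] zero: DF = P = 4953/5000 ≈ 0.990600
step 2 [2y] bond c/1=33/400: DF=(2247911/2000000 − 33/400·(0.990600))/(1+33/400) = 2407/2500 ≈ 0.962800
step 3 [3y] swap r/1=461/29073: DF=(1 − 461/29073·(0.990600+0.962800))/(1+461/29073) = 9539/10000 ≈ 0.953900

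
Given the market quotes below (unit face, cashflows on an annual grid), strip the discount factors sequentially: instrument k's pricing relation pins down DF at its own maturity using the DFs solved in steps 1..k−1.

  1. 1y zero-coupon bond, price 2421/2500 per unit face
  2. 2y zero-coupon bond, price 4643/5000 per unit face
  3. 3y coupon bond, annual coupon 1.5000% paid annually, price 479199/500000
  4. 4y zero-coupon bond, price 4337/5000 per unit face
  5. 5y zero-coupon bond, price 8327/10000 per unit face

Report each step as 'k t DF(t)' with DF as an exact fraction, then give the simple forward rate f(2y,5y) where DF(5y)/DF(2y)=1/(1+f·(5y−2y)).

1 1 2421/2500
2 2 4643/5000
3 3 4581/5000
4 4 4337/5000
5 5 8327/10000
f(2y,5y) = ((4643/5000)/(8327/10000) − 1)/(3) = 959/24981 ≈ 3.8389%

step 1 [1y] zero: DF = P = 2421/2500 ≈ 0.968400
step 2 [2y] zero: DF = P = 4643/5000 ≈ 0.928600
step 3 [3y] bond c/1=3/200: DF=(479199/500000 − 3/200·(0.968400+0.928600))/(1+3/200) = 4581/5000 ≈ 0.916200
step 4 [4y] zero: DF = P = 4337/5000 ≈ 0.867400
step 5 [5y] zero: DF = P = 8327/10000 ≈ 0.832700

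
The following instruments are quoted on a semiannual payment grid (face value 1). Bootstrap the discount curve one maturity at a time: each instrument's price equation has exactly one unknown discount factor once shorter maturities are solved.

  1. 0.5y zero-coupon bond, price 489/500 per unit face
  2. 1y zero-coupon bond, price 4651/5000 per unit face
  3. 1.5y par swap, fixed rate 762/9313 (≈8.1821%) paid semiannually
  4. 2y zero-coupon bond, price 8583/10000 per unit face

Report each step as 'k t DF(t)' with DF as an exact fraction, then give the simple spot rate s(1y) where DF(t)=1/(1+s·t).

step 1 [0.5y] zero: DF = P = 489/500 ≈ 0.978000
step 2 [1y] zero: DF = P = 4651/5000 ≈ 0.930200
step 3 [1.5y] swap r/2=381/9313: DF=(1 − 381/9313·(0.978000+0.930200))/(1+381/9313) = 8857/10000 ≈ 0.885700
step 4 [2y] zero: DF = P = 8583/10000 ≈ 0.858300

1 1/2 489/500
2 1 4651/5000
3 3/2 8857/10000
4 2 8583/10000
s(1y) = (1/(4651/5000) − 1)/(1) = 349/4651 ≈ 7.5038%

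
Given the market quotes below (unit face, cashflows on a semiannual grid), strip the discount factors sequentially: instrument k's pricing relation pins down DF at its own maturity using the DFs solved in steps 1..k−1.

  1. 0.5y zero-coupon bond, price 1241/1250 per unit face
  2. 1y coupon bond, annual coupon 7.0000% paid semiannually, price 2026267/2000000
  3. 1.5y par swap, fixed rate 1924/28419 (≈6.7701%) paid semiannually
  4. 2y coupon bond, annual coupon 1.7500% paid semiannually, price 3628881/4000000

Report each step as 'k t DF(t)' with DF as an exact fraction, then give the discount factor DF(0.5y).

step 1 [0.5y] zero: DF = P = 1241/1250 ≈ 0.992800
step 2 [1y] bond c/2=7/200: DF=(2026267/2000000 − 7/200·(0.992800))/(1+7/200) = 9453/10000 ≈ 0.945300
step 3 [1.5y] swap r/2=962/28419: DF=(1 − 962/28419·(0.992800+0.945300))/(1+962/28419) = 4519/5000 ≈ 0.903800
step 4 [2y] bond c/2=7/800: DF=(3628881/4000000 − 7/800·(0.992800+0.945300+0.903800))/(1+7/800) = 8747/10000 ≈ 0.874700

1 1/2 1241/1250
2 1 9453/10000
3 3/2 4519/5000
4 2 8747/10000
DF(0.5y) = 1241/1250 ≈ 0.992800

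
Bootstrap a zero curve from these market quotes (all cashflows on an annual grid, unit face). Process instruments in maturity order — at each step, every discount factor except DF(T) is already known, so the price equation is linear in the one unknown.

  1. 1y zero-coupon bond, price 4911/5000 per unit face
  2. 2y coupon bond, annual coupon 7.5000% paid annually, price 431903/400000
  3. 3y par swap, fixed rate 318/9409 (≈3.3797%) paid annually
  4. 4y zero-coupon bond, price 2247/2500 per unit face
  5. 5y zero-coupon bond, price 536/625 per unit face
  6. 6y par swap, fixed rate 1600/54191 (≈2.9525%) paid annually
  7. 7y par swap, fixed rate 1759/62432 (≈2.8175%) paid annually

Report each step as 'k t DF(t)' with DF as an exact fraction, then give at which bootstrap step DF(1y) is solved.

1 1 4911/5000
2 2 9359/10000
3 3 4523/5000
4 4 2247/2500
5 5 536/625
6 6 21/25
7 7 8241/10000
DF(1y) is solved at step 1

step 1 [1y] zero: DF = P = 4911/5000 ≈ 0.982200
step 2 [2y] bond c/1=3/40: DF=(431903/400000 − 3/40·(0.982200))/(1+3/40) = 9359/10000 ≈ 0.935900
step 3 [3y] swap r/1=318/9409: DF=(1 − 318/9409·(0.982200+0.935900))/(1+318/9409) = 4523/5000 ≈ 0.904600
step 4 [4y] zero: DF = P = 2247/2500 ≈ 0.898800
step 5 [5y] zero: DF = P = 536/625 ≈ 0.857600
step 6 [6y] swap r/1=1600/54191: DF=(1 − 1600/54191·(0.982200+0.935900+0.904600+0.898800+0.857600))/(1+1600/54191) = 21/25 ≈ 0.840000
step 7 [7y] swap r/1=1759/62432: DF=(1 − 1759/62432·(0.982200+0.935900+0.904600+0.898800+0.857600+0.840000))/(1+1759/62432) = 8241/10000 ≈ 0.824100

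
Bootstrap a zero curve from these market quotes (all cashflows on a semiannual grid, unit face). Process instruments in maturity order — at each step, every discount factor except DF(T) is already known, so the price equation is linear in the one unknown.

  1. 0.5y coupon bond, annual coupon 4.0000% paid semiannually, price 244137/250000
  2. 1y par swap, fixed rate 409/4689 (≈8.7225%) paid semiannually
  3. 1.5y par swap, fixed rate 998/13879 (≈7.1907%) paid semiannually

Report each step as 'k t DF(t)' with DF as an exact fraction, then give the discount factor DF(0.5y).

1 1/2 4787/5000
2 1 4591/5000
3 3/2 4501/5000
DF(0.5y) = 4787/5000 ≈ 0.957400

step 1 [0.5y] bond c/2=1/50: DF=(244137/250000 − 1/50·(0))/(1+1/50) = 4787/5000 ≈ 0.957400
step 2 [1y] swap r/2=409/9378: DF=(1 − 409/9378·(0.957400))/(1+409/9378) = 4591/5000 ≈ 0.918200
step 3 [1.5y] swap r/2=499/13879: DF=(1 − 499/13879·(0.957400+0.918200))/(1+499/13879) = 4501/5000 ≈ 0.900200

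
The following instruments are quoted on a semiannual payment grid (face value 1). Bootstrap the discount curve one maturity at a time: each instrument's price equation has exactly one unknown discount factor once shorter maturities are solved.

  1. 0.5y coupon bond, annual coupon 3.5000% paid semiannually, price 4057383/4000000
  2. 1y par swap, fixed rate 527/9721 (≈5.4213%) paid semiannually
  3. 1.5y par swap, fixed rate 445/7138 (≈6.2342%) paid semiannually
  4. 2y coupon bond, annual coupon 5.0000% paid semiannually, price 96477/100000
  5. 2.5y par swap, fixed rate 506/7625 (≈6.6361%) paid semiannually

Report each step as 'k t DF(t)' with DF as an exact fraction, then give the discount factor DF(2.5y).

step 1 [0.5y] bond c/2=7/400: DF=(4057383/4000000 − 7/400·(0))/(1+7/400) = 9969/10000 ≈ 0.996900
step 2 [1y] swap r/2=527/19442: DF=(1 − 527/19442·(0.996900))/(1+527/19442) = 9473/10000 ≈ 0.947300
step 3 [1.5y] swap r/2=445/14276: DF=(1 − 445/14276·(0.996900+0.947300))/(1+445/14276) = 911/1000 ≈ 0.911000
step 4 [2y] bond c/2=1/40: DF=(96477/100000 − 1/40·(0.996900+0.947300+0.911000))/(1+1/40) = 2179/2500 ≈ 0.871600
step 5 [2.5y] swap r/2=253/7625: DF=(1 − 253/7625·(0.996900+0.947300+0.911000+0.871600))/(1+253/7625) = 4241/5000 ≈ 0.848200

1 1/2 9969/10000
2 1 9473/10000
3 3/2 911/1000
4 2 2179/2500
5 5/2 4241/5000
DF(2.5y) = 4241/5000 ≈ 0.848200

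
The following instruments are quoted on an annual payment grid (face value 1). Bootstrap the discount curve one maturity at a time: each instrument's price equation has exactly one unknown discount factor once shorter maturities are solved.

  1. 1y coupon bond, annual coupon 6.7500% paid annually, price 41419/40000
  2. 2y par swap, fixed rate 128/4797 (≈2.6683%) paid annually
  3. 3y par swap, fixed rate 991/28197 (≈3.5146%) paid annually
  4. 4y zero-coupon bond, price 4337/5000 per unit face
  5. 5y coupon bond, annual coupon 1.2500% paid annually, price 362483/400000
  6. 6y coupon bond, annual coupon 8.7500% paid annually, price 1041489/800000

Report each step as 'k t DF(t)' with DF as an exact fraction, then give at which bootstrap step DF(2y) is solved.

step 1 [1y] bond c/1=27/400: DF=(41419/40000 − 27/400·(0))/(1+27/400) = 97/100 ≈ 0.970000
step 2 [2y] swap r/1=128/4797: DF=(1 − 128/4797·(0.970000))/(1+128/4797) = 593/625 ≈ 0.948800
step 3 [3y] swap r/1=991/28197: DF=(1 − 991/28197·(0.970000+0.948800))/(1+991/28197) = 9009/10000 ≈ 0.900900
step 4 [4y] zero: DF = P = 4337/5000 ≈ 0.867400
step 5 [5y] bond c/1=1/80: DF=(362483/400000 − 1/80·(0.970000+0.948800+0.900900+0.867400))/(1+1/80) = 1699/2000 ≈ 0.849500
step 6 [6y] bond c/1=7/80: DF=(1041489/800000 − 7/80·(0.970000+0.948800+0.900900+0.867400+0.849500))/(1+7/80) = 8321/10000 ≈ 0.832100

1 1 97/100
2 2 593/625
3 3 9009/10000
4 4 4337/5000
5 5 1699/2000
6 6 8321/10000
DF(2y) is solved at step 2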